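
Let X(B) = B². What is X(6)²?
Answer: 1296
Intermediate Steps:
X(6)² = (6²)² = 36² = 1296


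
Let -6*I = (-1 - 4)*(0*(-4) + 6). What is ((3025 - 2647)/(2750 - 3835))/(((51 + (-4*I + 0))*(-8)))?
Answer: 27/19220 ≈ 0.0014048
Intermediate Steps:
I = 5 (I = -(-1 - 4)*(0*(-4) + 6)/6 = -(-5)*(0 + 6)/6 = -(-5)*6/6 = -1/6*(-30) = 5)
((3025 - 2647)/(2750 - 3835))/(((51 + (-4*I + 0))*(-8))) = ((3025 - 2647)/(2750 - 3835))/(((51 + (-4*5 + 0))*(-8))) = (378/(-1085))/(((51 + (-20 + 0))*(-8))) = (378*(-1/1085))/(((51 - 20)*(-8))) = -54/(155*(31*(-8))) = -54/155/(-248) = -54/155*(-1/248) = 27/19220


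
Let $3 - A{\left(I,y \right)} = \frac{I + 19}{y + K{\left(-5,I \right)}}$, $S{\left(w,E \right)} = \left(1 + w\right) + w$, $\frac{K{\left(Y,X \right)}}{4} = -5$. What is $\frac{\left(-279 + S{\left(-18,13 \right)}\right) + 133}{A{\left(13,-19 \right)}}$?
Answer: $- \frac{7059}{149} \approx -47.376$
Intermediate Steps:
$K{\left(Y,X \right)} = -20$ ($K{\left(Y,X \right)} = 4 \left(-5\right) = -20$)
$S{\left(w,E \right)} = 1 + 2 w$
$A{\left(I,y \right)} = 3 - \frac{19 + I}{-20 + y}$ ($A{\left(I,y \right)} = 3 - \frac{I + 19}{y - 20} = 3 - \frac{19 + I}{-20 + y}$)
$\frac{\left(-279 + S{\left(-18,13 \right)}\right) + 133}{A{\left(13,-19 \right)}} = \frac{\left(-279 + \left(1 + 2 \left(-18\right)\right)\right) + 133}{\frac{1}{-20 - 19} \left(-79 - 13 + 3 \left(-19\right)\right)} = \frac{\left(-279 + \left(1 - 36\right)\right) + 133}{\frac{1}{-39} \left(-79 - 13 - 57\right)} = \frac{\left(-279 - 35\right) + 133}{\left(- \frac{1}{39}\right) \left(-149\right)} = \frac{-314 + 133}{\frac{149}{39}} = \left(-181\right) \frac{39}{149} = - \frac{7059}{149}$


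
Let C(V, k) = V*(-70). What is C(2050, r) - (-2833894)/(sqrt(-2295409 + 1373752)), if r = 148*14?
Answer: -143500 - 2833894*I*sqrt(7617)/83787 ≈ -1.435e+5 - 2951.9*I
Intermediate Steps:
r = 2072
C(V, k) = -70*V
C(2050, r) - (-2833894)/(sqrt(-2295409 + 1373752)) = -70*2050 - (-2833894)/(sqrt(-2295409 + 1373752)) = -143500 - (-2833894)/(sqrt(-921657)) = -143500 - (-2833894)/(11*I*sqrt(7617)) = -143500 - (-2833894)*(-I*sqrt(7617)/83787) = -143500 - 2833894*I*sqrt(7617)/83787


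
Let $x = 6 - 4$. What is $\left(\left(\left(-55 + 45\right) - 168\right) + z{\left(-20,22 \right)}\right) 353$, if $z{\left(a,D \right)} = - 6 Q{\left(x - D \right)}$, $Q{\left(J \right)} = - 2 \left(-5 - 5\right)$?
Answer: $-105194$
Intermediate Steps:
$x = 2$
$Q{\left(J \right)} = 20$ ($Q{\left(J \right)} = \left(-2\right) \left(-10\right) = 20$)
$z{\left(a,D \right)} = -120$ ($z{\left(a,D \right)} = \left(-6\right) 20 = -120$)
$\left(\left(\left(-55 + 45\right) - 168\right) + z{\left(-20,22 \right)}\right) 353 = \left(\left(\left(-55 + 45\right) - 168\right) - 120\right) 353 = \left(\left(-10 - 168\right) - 120\right) 353 = \left(-178 - 120\right) 353 = \left(-298\right) 353 = -105194$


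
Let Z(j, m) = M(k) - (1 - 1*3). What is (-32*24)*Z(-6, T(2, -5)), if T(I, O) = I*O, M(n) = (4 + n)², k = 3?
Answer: -39168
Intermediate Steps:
Z(j, m) = 51 (Z(j, m) = (4 + 3)² - (1 - 1*3) = 7² - (1 - 3) = 49 - 1*(-2) = 49 + 2 = 51)
(-32*24)*Z(-6, T(2, -5)) = -32*24*51 = -768*51 = -39168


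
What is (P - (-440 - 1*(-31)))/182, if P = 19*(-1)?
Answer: 15/7 ≈ 2.1429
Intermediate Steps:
P = -19
(P - (-440 - 1*(-31)))/182 = (-19 - (-440 - 1*(-31)))/182 = (-19 - (-440 + 31))*(1/182) = (-19 - 1*(-409))*(1/182) = (-19 + 409)*(1/182) = 390*(1/182) = 15/7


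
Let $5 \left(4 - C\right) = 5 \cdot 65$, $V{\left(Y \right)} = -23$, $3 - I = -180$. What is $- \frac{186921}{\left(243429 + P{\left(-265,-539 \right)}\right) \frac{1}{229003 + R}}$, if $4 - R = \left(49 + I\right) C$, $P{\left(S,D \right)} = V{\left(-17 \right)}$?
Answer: $- \frac{45451523439}{243406} \approx -1.8673 \cdot 10^{5}$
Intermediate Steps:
$I = 183$ ($I = 3 - -180 = 3 + 180 = 183$)
$C = -61$ ($C = 4 - \frac{5 \cdot 65}{5} = 4 - 65 = -61$)
$P{\left(S,D \right)} = -23$
$R = 14156$ ($R = 4 - \left(49 + 183\right) \left(-61\right) = 4 - 232 \left(-61\right) = 4 - -14152 = 4 + 14152 = 14156$)
$- \frac{186921}{\left(243429 + P{\left(-265,-539 \right)}\right) \frac{1}{229003 + R}} = - \frac{186921}{\left(243429 - 23\right) \frac{1}{229003 + 14156}} = - \frac{186921}{243406 \cdot \frac{1}{243159}} = - \frac{186921}{\frac{243406}{243159}} = \left(-186921\right) \frac{243159}{243406} = - \frac{45451523439}{243406}$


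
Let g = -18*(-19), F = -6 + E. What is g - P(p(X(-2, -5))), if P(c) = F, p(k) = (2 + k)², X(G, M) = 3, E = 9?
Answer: 339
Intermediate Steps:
F = 3 (F = -6 + 9 = 3)
P(c) = 3
g = 342
g - P(p(X(-2, -5))) = 342 - 1*3 = 342 - 3 = 339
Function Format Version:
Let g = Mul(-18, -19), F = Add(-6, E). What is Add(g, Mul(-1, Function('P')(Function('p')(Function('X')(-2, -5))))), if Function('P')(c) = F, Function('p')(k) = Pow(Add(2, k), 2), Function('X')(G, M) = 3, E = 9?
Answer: 339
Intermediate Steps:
F = 3 (F = Add(-6, 9) = 3)
Function('P')(c) = 3
g = 342
Add(g, Mul(-1, Function('P')(Function('p')(Function('X')(-2, -5))))) = Add(342, Mul(-1, 3)) = Add(342, -3) = 339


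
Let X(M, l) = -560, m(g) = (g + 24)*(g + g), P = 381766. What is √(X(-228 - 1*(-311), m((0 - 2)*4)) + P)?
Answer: √381206 ≈ 617.42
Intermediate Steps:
m(g) = 2*g*(24 + g) (m(g) = (24 + g)*(2*g) = 2*g*(24 + g))
√(X(-228 - 1*(-311), m((0 - 2)*4)) + P) = √(-560 + 381766) = √381206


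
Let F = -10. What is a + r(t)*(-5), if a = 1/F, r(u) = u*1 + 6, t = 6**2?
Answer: -2101/10 ≈ -210.10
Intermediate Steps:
t = 36
r(u) = 6 + u (r(u) = u + 6 = 6 + u)
a = -1/10 (a = 1/(-10) = -1/10 ≈ -0.10000)
a + r(t)*(-5) = -1/10 + (6 + 36)*(-5) = -1/10 + 42*(-5) = -1/10 - 210 = -2101/10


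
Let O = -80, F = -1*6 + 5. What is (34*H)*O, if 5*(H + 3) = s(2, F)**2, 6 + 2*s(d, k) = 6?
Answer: 8160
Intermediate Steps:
F = -1 (F = -6 + 5 = -1)
s(d, k) = 0 (s(d, k) = -3 + (1/2)*6 = -3 + 3 = 0)
H = -3 (H = -3 + (1/5)*0**2 = -3 + (1/5)*0 = -3 + 0 = -3)
(34*H)*O = (34*(-3))*(-80) = -102*(-80) = 8160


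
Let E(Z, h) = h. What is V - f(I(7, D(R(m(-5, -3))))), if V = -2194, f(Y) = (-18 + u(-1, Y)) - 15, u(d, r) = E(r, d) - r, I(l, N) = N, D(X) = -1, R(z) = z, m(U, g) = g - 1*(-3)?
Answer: -2161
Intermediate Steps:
m(U, g) = 3 + g (m(U, g) = g + 3 = 3 + g)
u(d, r) = d - r
f(Y) = -34 - Y (f(Y) = (-18 + (-1 - Y)) - 15 = (-19 - Y) - 15 = -34 - Y)
V - f(I(7, D(R(m(-5, -3))))) = -2194 - (-34 - 1*(-1)) = -2194 - (-34 + 1) = -2194 - 1*(-33) = -2194 + 33 = -2161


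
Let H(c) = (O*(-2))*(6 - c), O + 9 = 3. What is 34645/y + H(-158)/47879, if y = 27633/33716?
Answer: 55927074752524/1323040407 ≈ 42272.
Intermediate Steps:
O = -6 (O = -9 + 3 = -6)
y = 27633/33716 (y = 27633*(1/33716) = 27633/33716 ≈ 0.81958)
H(c) = 72 - 12*c (H(c) = (-6*(-2))*(6 - c) = 12*(6 - c) = 72 - 12*c)
34645/y + H(-158)/47879 = 34645/(27633/33716) + (72 - 12*(-158))/47879 = 34645*(33716/27633) + (72 + 1896)*(1/47879) = 1168090820/27633 + 1968*(1/47879) = 1168090820/27633 + 1968/47879 = 55927074752524/1323040407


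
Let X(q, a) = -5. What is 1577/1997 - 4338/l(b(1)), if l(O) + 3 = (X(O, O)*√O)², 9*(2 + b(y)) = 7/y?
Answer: 39221564/301547 ≈ 130.07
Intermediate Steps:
b(y) = -2 + 7/(9*y) (b(y) = -2 + (7/y)/9 = -2 + 7/(9*y))
l(O) = -3 + 25*O (l(O) = -3 + (-5*√O)² = -3 + 25*O)
1577/1997 - 4338/l(b(1)) = 1577/1997 - 4338/(-3 + 25*(-2 + (7/9)/1)) = 1577*(1/1997) - 4338/(-3 + 25*(-2 + (7/9)*1)) = 1577/1997 - 4338/(-3 + 25*(-2 + 7/9)) = 1577/1997 - 4338/(-3 + 25*(-11/9)) = 1577/1997 - 4338/(-3 - 275/9) = 1577/1997 - 4338/(-302/9) = 1577/1997 - 4338*(-9/302) = 1577/1997 + 19521/151 = 39221564/301547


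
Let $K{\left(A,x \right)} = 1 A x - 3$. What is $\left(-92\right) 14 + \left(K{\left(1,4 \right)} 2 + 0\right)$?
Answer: $-1286$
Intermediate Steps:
$K{\left(A,x \right)} = -3 + A x$ ($K{\left(A,x \right)} = A x - 3 = -3 + A x$)
$\left(-92\right) 14 + \left(K{\left(1,4 \right)} 2 + 0\right) = \left(-92\right) 14 + \left(\left(-3 + 1 \cdot 4\right) 2 + 0\right) = -1288 + \left(\left(-3 + 4\right) 2 + 0\right) = -1288 + \left(1 \cdot 2 + 0\right) = -1288 + \left(2 + 0\right) = -1288 + 2 = -1286$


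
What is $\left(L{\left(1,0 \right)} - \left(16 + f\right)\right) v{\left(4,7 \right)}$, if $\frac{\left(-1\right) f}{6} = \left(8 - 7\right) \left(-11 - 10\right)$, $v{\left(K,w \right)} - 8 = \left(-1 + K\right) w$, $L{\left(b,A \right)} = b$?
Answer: $-4089$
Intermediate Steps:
$v{\left(K,w \right)} = 8 + w \left(-1 + K\right)$ ($v{\left(K,w \right)} = 8 + \left(-1 + K\right) w = 8 + w \left(-1 + K\right)$)
$f = 126$ ($f = - 6 \left(8 - 7\right) \left(-11 - 10\right) = - 6 \cdot 1 \left(-21\right) = \left(-6\right) \left(-21\right) = 126$)
$\left(L{\left(1,0 \right)} - \left(16 + f\right)\right) v{\left(4,7 \right)} = \left(1 - 142\right) \left(8 - 7 + 4 \cdot 7\right) = \left(1 - 142\right) \left(8 - 7 + 28\right) = \left(1 - 142\right) 29 = \left(-141\right) 29 = -4089$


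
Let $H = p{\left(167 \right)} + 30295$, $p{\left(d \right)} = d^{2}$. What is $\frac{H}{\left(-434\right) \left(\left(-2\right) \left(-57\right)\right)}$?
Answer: $- \frac{2078}{1767} \approx -1.176$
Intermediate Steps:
$H = 58184$ ($H = 167^{2} + 30295 = 27889 + 30295 = 58184$)
$\frac{H}{\left(-434\right) \left(\left(-2\right) \left(-57\right)\right)} = \frac{58184}{\left(-434\right) \left(\left(-2\right) \left(-57\right)\right)} = \frac{58184}{\left(-434\right) 114} = \frac{58184}{-49476} = 58184 \left(- \frac{1}{49476}\right) = - \frac{2078}{1767}$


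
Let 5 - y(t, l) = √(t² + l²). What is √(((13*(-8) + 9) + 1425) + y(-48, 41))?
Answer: √(1335 - √3985) ≈ 35.663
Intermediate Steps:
y(t, l) = 5 - √(l² + t²) (y(t, l) = 5 - √(t² + l²) = 5 - √(l² + t²))
√(((13*(-8) + 9) + 1425) + y(-48, 41)) = √(((13*(-8) + 9) + 1425) + (5 - √(41² + (-48)²))) = √(((-104 + 9) + 1425) + (5 - √(1681 + 2304))) = √((-95 + 1425) + (5 - √3985)) = √(1330 + (5 - √3985)) = √(1335 - √3985)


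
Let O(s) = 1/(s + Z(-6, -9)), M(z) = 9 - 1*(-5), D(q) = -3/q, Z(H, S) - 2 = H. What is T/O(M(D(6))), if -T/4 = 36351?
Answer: -1454040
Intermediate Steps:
Z(H, S) = 2 + H
T = -145404 (T = -4*36351 = -145404)
M(z) = 14 (M(z) = 9 + 5 = 14)
O(s) = 1/(-4 + s) (O(s) = 1/(s + (2 - 6)) = 1/(s - 4) = 1/(-4 + s))
T/O(M(D(6))) = -145404/(1/(-4 + 14)) = -145404/(1/10) = -145404/⅒ = -145404*10 = -1454040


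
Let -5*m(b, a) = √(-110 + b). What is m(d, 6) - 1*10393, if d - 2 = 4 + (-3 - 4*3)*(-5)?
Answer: -10393 - I*√29/5 ≈ -10393.0 - 1.077*I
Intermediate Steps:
d = 81 (d = 2 + (4 + (-3 - 4*3)*(-5)) = 2 + (4 + (-3 - 12)*(-5)) = 2 + (4 - 15*(-5)) = 2 + (4 + 75) = 2 + 79 = 81)
m(b, a) = -√(-110 + b)/5
m(d, 6) - 1*10393 = -√(-110 + 81)/5 - 1*10393 = -I*√29/5 - 10393 = -10393 - I*√29/5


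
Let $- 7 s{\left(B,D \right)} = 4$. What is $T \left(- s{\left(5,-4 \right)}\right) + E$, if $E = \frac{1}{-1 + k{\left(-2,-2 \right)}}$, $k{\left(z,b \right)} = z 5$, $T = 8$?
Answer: $\frac{345}{77} \approx 4.4805$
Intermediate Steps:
$s{\left(B,D \right)} = - \frac{4}{7}$ ($s{\left(B,D \right)} = \left(- \frac{1}{7}\right) 4 = - \frac{4}{7}$)
$k{\left(z,b \right)} = 5 z$
$E = - \frac{1}{11}$ ($E = \frac{1}{-1 + 5 \left(-2\right)} = \frac{1}{-1 - 10} = \frac{1}{-11} = - \frac{1}{11} \approx -0.090909$)
$T \left(- s{\left(5,-4 \right)}\right) + E = 8 \left(\left(-1\right) \left(- \frac{4}{7}\right)\right) - \frac{1}{11} = 8 \cdot \frac{4}{7} - \frac{1}{11} = \frac{32}{7} - \frac{1}{11} = \frac{345}{77}$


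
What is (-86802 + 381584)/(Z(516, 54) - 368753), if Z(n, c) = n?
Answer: -294782/368237 ≈ -0.80052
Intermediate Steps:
(-86802 + 381584)/(Z(516, 54) - 368753) = (-86802 + 381584)/(516 - 368753) = 294782/(-368237) = 294782*(-1/368237) = -294782/368237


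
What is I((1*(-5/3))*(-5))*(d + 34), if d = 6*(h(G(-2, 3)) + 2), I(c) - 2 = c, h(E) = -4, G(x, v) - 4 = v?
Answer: 682/3 ≈ 227.33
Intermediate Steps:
G(x, v) = 4 + v
I(c) = 2 + c
d = -12 (d = 6*(-4 + 2) = 6*(-2) = -12)
I((1*(-5/3))*(-5))*(d + 34) = (2 + (1*(-5/3))*(-5))*(-12 + 34) = (2 + (1*(-5*1/3))*(-5))*22 = (2 + (1*(-5/3))*(-5))*22 = (2 - 5/3*(-5))*22 = (2 + 25/3)*22 = (31/3)*22 = 682/3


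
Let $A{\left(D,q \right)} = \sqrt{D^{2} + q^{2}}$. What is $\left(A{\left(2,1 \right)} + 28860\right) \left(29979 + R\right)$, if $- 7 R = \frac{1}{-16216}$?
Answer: $\frac{24552473636535}{28378} + \frac{3402976249 \sqrt{5}}{113512} \approx 8.6526 \cdot 10^{8}$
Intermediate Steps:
$R = \frac{1}{113512}$ ($R = - \frac{1}{7 \left(-16216\right)} = \left(- \frac{1}{7}\right) \left(- \frac{1}{16216}\right) = \frac{1}{113512} \approx 8.8096 \cdot 10^{-6}$)
$\left(A{\left(2,1 \right)} + 28860\right) \left(29979 + R\right) = \left(\sqrt{2^{2} + 1^{2}} + 28860\right) \left(29979 + \frac{1}{113512}\right) = \left(\sqrt{4 + 1} + 28860\right) \frac{3402976249}{113512} = \left(\sqrt{5} + 28860\right) \frac{3402976249}{113512} = \left(28860 + \sqrt{5}\right) \frac{3402976249}{113512} = \frac{24552473636535}{28378} + \frac{3402976249 \sqrt{5}}{113512}$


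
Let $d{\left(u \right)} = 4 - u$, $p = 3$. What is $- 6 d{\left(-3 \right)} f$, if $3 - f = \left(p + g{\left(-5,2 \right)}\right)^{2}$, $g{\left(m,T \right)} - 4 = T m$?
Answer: $252$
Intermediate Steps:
$g{\left(m,T \right)} = 4 + T m$
$f = -6$ ($f = 3 - \left(3 + \left(4 + 2 \left(-5\right)\right)\right)^{2} = 3 - \left(3 + \left(4 - 10\right)\right)^{2} = 3 - \left(3 - 6\right)^{2} = 3 - \left(-3\right)^{2} = 3 - 9 = -6$)
$- 6 d{\left(-3 \right)} f = - 6 \left(4 - -3\right) \left(-6\right) = - 6 \left(4 + 3\right) \left(-6\right) = \left(-6\right) 7 \left(-6\right) = \left(-42\right) \left(-6\right) = 252$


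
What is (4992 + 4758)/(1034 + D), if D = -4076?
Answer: -125/39 ≈ -3.2051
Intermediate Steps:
(4992 + 4758)/(1034 + D) = (4992 + 4758)/(1034 - 4076) = 9750/(-3042) = 9750*(-1/3042) = -125/39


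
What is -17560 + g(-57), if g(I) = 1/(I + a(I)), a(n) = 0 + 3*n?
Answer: -4003681/228 ≈ -17560.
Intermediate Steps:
a(n) = 3*n
g(I) = 1/(4*I) (g(I) = 1/(I + 3*I) = 1/(4*I))
-17560 + g(-57) = -17560 + (¼)/(-57) = -17560 + (¼)*(-1/57) = -17560 - 1/228 = -4003681/228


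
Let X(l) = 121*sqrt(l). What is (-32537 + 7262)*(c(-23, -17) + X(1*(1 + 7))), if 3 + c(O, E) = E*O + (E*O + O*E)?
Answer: -29571750 - 6116550*sqrt(2) ≈ -3.8222e+7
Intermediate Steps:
c(O, E) = -3 + 3*E*O (c(O, E) = -3 + (E*O + (E*O + O*E)) = -3 + (E*O + (E*O + E*O)) = -3 + (E*O + 2*E*O) = -3 + 3*E*O)
(-32537 + 7262)*(c(-23, -17) + X(1*(1 + 7))) = (-32537 + 7262)*((-3 + 3*(-17)*(-23)) + 121*sqrt(1*(1 + 7))) = -25275*((-3 + 1173) + 121*sqrt(1*8)) = -25275*(1170 + 121*sqrt(8)) = -25275*(1170 + 121*(2*sqrt(2))) = -25275*(1170 + 242*sqrt(2)) = -29571750 - 6116550*sqrt(2)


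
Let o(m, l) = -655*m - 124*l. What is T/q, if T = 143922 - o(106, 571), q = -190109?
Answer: -284156/190109 ≈ -1.4947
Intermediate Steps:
T = 284156 (T = 143922 - (-655*106 - 124*571) = 143922 - (-69430 - 70804) = 143922 - 1*(-140234) = 143922 + 140234 = 284156)
T/q = 284156/(-190109) = 284156*(-1/190109) = -284156/190109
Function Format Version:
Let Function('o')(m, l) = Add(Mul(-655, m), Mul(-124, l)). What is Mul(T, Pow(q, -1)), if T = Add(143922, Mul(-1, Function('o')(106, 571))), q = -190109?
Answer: Rational(-284156, 190109) ≈ -1.4947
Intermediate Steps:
T = 284156 (T = Add(143922, Mul(-1, Add(Mul(-655, 106), Mul(-124, 571)))) = Add(143922, Mul(-1, Add(-69430, -70804))) = Add(143922, Mul(-1, -140234)) = Add(143922, 140234) = 284156)
Mul(T, Pow(q, -1)) = Mul(284156, Pow(-190109, -1)) = Mul(284156, Rational(-1, 190109)) = Rational(-284156, 190109)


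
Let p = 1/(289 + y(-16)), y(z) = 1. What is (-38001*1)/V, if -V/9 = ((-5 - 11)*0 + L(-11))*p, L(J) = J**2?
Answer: 3673430/363 ≈ 10120.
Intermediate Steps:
p = 1/290 (p = 1/(289 + 1) = 1/290 ≈ 0.0034483)
V = -1089/290 (V = -9*((-5 - 11)*0 + (-11)**2)/290 = -9*(-16*0 + 121)/290 = -9*(0 + 121)/290 = -1089/290 ≈ -3.7552)
(-38001*1)/V = (-38001*1)/(-1089/290) = -38001*(-290/1089) = 3673430/363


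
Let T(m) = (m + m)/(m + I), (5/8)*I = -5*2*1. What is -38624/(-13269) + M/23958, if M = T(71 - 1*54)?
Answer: 154300823/52983117 ≈ 2.9123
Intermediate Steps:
I = -16 (I = 8*(-5*2*1)/5 = 8*(-10*1)/5 = (8/5)*(-10) = -16)
T(m) = 2*m/(-16 + m) (T(m) = (m + m)/(m - 16) = (2*m)/(-16 + m) = 2*m/(-16 + m))
M = 34 (M = 2*(71 - 1*54)/(-16 + (71 - 1*54)) = 2*(71 - 54)/(-16 + (71 - 54)) = 2*17/(-16 + 17) = 2*17/1 = 2*17*1 = 34)
-38624/(-13269) + M/23958 = -38624/(-13269) + 34/23958 = -38624*(-1/13269) + 34*(1/23958) = 38624/13269 + 17/11979 = 154300823/52983117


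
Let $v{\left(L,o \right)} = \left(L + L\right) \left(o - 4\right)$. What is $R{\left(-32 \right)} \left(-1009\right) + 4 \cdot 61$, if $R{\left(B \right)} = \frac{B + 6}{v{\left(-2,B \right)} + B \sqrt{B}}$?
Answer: $\frac{526021}{1672} + \frac{13117 i \sqrt{2}}{209} \approx 314.61 + 88.757 i$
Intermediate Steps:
$v{\left(L,o \right)} = 2 L \left(-4 + o\right)$
$R{\left(B \right)} = \frac{6 + B}{16 + B^{\frac{3}{2}} - 4 B}$ ($R{\left(B \right)} = \frac{B + 6}{2 \left(-2\right) \left(-4 + B\right) + B \sqrt{B}} = \frac{6 + B}{\left(16 - 4 B\right) + B^{\frac{3}{2}}} = \frac{6 + B}{16 + B^{\frac{3}{2}} - 4 B}$)
$R{\left(-32 \right)} \left(-1009\right) + 4 \cdot 61 = \frac{6 - 32}{16 + \left(-32\right)^{\frac{3}{2}} - -128} \left(-1009\right) + 4 \cdot 61 = \frac{1}{16 - 128 i \sqrt{2} + 128} \left(-26\right) \left(-1009\right) + 244 = \frac{1}{144 - 128 i \sqrt{2}} \left(-26\right) \left(-1009\right) + 244 = - \frac{26}{144 - 128 i \sqrt{2}} \left(-1009\right) + 244 = \frac{26234}{144 - 128 i \sqrt{2}} + 244 = 244 + \frac{26234}{144 - 128 i \sqrt{2}}$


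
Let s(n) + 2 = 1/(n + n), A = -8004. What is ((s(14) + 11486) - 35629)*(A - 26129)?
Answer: 23075921847/28 ≈ 8.2414e+8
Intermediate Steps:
s(n) = -2 + 1/(2*n) (s(n) = -2 + 1/(n + n) = -2 + 1/(2*n))
((s(14) + 11486) - 35629)*(A - 26129) = (((-2 + (½)/14) + 11486) - 35629)*(-8004 - 26129) = (((-2 + (½)*(1/14)) + 11486) - 35629)*(-34133) = (((-2 + 1/28) + 11486) - 35629)*(-34133) = ((-55/28 + 11486) - 35629)*(-34133) = (321553/28 - 35629)*(-34133) = -676059/28*(-34133) = 23075921847/28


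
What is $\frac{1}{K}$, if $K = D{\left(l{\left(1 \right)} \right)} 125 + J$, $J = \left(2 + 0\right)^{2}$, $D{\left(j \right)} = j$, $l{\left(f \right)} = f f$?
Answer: $\frac{1}{129} \approx 0.0077519$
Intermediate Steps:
$l{\left(f \right)} = f^{2}$
$J = 4$ ($J = 2^{2} = 4$)
$K = 129$ ($K = 1^{2} \cdot 125 + 4 = 1 \cdot 125 + 4 = 125 + 4 = 129$)
$\frac{1}{K} = \frac{1}{129}$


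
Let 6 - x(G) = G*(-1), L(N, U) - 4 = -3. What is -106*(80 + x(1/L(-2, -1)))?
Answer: -9222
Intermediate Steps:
L(N, U) = 1 (L(N, U) = 4 - 3 = 1)
x(G) = 6 + G (x(G) = 6 - G*(-1) = 6 - (-1)*G = 6 + G)
-106*(80 + x(1/L(-2, -1))) = -106*(80 + (6 + 1/1)) = -106*(80 + (6 + 1)) = -106*(80 + 7) = -106*87 = -9222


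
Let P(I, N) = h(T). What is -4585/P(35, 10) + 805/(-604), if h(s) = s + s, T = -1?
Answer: 1383865/604 ≈ 2291.2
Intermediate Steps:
h(s) = 2*s
P(I, N) = -2 (P(I, N) = 2*(-1) = -2)
-4585/P(35, 10) + 805/(-604) = -4585/(-2) + 805/(-604) = -4585*(-½) + 805*(-1/604) = 4585/2 - 805/604 = 1383865/604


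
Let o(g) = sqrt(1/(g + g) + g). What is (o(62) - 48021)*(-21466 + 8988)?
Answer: 599206038 - 6239*sqrt(238359)/31 ≈ 5.9911e+8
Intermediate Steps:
o(g) = sqrt(g + 1/(2*g)) (o(g) = sqrt(1/(2*g) + g) = sqrt(g + 1/(2*g)))
(o(62) - 48021)*(-21466 + 8988) = (sqrt(2/62 + 4*62)/2 - 48021)*(-21466 + 8988) = (sqrt(2*(1/62) + 248)/2 - 48021)*(-12478) = (sqrt(1/31 + 248)/2 - 48021)*(-12478) = (sqrt(7689/31)/2 - 48021)*(-12478) = ((sqrt(238359)/31)/2 - 48021)*(-12478) = (sqrt(238359)/62 - 48021)*(-12478) = (-48021 + sqrt(238359)/62)*(-12478) = 599206038 - 6239*sqrt(238359)/31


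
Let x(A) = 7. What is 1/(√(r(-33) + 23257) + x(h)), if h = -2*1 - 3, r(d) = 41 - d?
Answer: -1/3326 + √23331/23282 ≈ 0.0062600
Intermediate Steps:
h = -5 (h = -2 - 3 = -5)
1/(√(r(-33) + 23257) + x(h)) = 1/(√((41 - 1*(-33)) + 23257) + 7) = 1/(√((41 + 33) + 23257) + 7) = 1/(√(74 + 23257) + 7) = 1/(√23331 + 7) = 1/(7 + √23331)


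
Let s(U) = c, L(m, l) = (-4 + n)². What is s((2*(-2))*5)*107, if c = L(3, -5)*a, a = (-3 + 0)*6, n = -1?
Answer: -48150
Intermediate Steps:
L(m, l) = 25 (L(m, l) = (-4 - 1)² = (-5)² = 25)
a = -18 (a = -3*6 = -18)
c = -450 (c = 25*(-18) = -450)
s(U) = -450
s((2*(-2))*5)*107 = -450*107 = -48150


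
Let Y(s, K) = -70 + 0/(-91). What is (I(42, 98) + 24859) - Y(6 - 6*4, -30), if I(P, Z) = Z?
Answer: 25027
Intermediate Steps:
Y(s, K) = -70 (Y(s, K) = -70 + 0*(-1/91) = -70 + 0 = -70)
(I(42, 98) + 24859) - Y(6 - 6*4, -30) = (98 + 24859) - 1*(-70) = 24957 + 70 = 25027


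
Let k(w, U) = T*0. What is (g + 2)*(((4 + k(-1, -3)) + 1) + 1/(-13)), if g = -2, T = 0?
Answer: 0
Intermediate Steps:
k(w, U) = 0 (k(w, U) = 0*0 = 0)
(g + 2)*(((4 + k(-1, -3)) + 1) + 1/(-13)) = (-2 + 2)*(((4 + 0) + 1) + 1/(-13)) = 0*((4 + 1) - 1/13) = 0*(5 - 1/13) = 0*(64/13) = 0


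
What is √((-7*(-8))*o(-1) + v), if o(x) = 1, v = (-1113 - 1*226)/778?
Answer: 11*√271522/778 ≈ 7.3674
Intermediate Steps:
v = -1339/778 (v = (-1113 - 226)*(1/778) = -1339*1/778 = -1339/778 ≈ -1.7211)
√((-7*(-8))*o(-1) + v) = √(-7*(-8)*1 - 1339/778) = √(56*1 - 1339/778) = √(56 - 1339/778) = √(42229/778) = 11*√271522/778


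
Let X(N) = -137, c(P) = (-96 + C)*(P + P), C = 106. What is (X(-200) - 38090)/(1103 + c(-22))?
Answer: -38227/663 ≈ -57.658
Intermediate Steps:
c(P) = 20*P (c(P) = (-96 + 106)*(P + P) = 10*(2*P) = 20*P)
(X(-200) - 38090)/(1103 + c(-22)) = (-137 - 38090)/(1103 + 20*(-22)) = -38227/(1103 - 440) = -38227/663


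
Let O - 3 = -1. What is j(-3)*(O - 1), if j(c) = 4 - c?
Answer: 7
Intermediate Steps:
O = 2 (O = 3 - 1 = 2)
j(-3)*(O - 1) = (4 - 1*(-3))*(2 - 1) = (4 + 3)*1 = 7*1 = 7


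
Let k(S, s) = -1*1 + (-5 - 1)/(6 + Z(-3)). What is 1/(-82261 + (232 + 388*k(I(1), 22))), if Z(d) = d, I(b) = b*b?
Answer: -1/83193 ≈ -1.2020e-5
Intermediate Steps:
I(b) = b²
k(S, s) = -3 (k(S, s) = -1*1 + (-5 - 1)/(6 - 3) = -1 - 6/3 = -1 - 6*⅓ = -1 - 2 = -3)
1/(-82261 + (232 + 388*k(I(1), 22))) = 1/(-82261 + (232 + 388*(-3))) = 1/(-82261 + (232 - 1164)) = 1/(-82261 - 932) = 1/(-83193) = -1/83193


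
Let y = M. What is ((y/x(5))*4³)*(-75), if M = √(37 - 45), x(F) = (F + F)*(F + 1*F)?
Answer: -96*I*√2 ≈ -135.76*I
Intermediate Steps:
x(F) = 4*F² (x(F) = (2*F)*(F + F) = (2*F)*(2*F) = 4*F²)
M = 2*I*√2 (M = √(-8) = 2*I*√2 ≈ 2.8284*I)
y = 2*I*√2 ≈ 2.8284*I
((y/x(5))*4³)*(-75) = (((2*I*√2)/((4*5²)))*4³)*(-75) = (((2*I*√2)/((4*25)))*64)*(-75) = (((2*I*√2)/100)*64)*(-75) = (((2*I*√2)*(1/100))*64)*(-75) = ((I*√2/50)*64)*(-75) = (32*I*√2/25)*(-75) = -96*I*√2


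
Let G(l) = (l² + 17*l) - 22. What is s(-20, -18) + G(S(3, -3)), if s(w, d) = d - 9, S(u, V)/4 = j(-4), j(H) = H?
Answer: -65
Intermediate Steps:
S(u, V) = -16 (S(u, V) = 4*(-4) = -16)
G(l) = -22 + l² + 17*l
s(w, d) = -9 + d
s(-20, -18) + G(S(3, -3)) = (-9 - 18) + (-22 + (-16)² + 17*(-16)) = -27 + (-22 + 256 - 272) = -27 - 38 = -65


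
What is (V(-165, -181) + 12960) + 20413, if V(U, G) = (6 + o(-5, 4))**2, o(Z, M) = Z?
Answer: 33374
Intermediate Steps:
V(U, G) = 1 (V(U, G) = (6 - 5)**2 = 1**2 = 1)
(V(-165, -181) + 12960) + 20413 = (1 + 12960) + 20413 = 12961 + 20413 = 33374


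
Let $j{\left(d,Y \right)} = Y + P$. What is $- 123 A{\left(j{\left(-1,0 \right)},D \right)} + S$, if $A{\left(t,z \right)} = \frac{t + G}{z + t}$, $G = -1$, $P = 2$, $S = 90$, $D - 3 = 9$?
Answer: $\frac{1137}{14} \approx 81.214$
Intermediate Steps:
$D = 12$ ($D = 3 + 9 = 12$)
$j{\left(d,Y \right)} = 2 + Y$ ($j{\left(d,Y \right)} = Y + 2 = 2 + Y$)
$A{\left(t,z \right)} = \frac{-1 + t}{t + z}$ ($A{\left(t,z \right)} = \frac{t - 1}{z + t} = \frac{-1 + t}{t + z}$)
$- 123 A{\left(j{\left(-1,0 \right)},D \right)} + S = - 123 \frac{-1 + \left(2 + 0\right)}{\left(2 + 0\right) + 12} + 90 = - 123 \frac{-1 + 2}{2 + 12} + 90 = - 123 \cdot \frac{1}{14} \cdot 1 + 90 = \left(-123\right) \frac{1}{14} + 90 = - \frac{123}{14} + 90 = \frac{1137}{14}$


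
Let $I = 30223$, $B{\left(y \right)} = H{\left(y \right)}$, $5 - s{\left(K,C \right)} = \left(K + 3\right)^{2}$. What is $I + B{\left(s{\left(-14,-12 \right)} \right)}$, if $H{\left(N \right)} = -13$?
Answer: $30210$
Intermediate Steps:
$s{\left(K,C \right)} = 5 - \left(3 + K\right)^{2}$ ($s{\left(K,C \right)} = 5 - \left(K + 3\right)^{2} = 5 - \left(3 + K\right)^{2}$)
$B{\left(y \right)} = -13$
$I + B{\left(s{\left(-14,-12 \right)} \right)} = 30223 - 13 = 30210$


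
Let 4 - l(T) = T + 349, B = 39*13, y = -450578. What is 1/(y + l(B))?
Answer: -1/451430 ≈ -2.2152e-6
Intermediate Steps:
B = 507
l(T) = -345 - T (l(T) = 4 - (T + 349) = 4 - (349 + T) = 4 + (-349 - T) = -345 - T)
1/(y + l(B)) = 1/(-450578 + (-345 - 1*507)) = 1/(-450578 + (-345 - 507)) = 1/(-450578 - 852) = 1/(-451430) = -1/451430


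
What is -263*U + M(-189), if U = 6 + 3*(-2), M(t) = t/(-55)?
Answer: 189/55 ≈ 3.4364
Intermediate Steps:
M(t) = -t/55 (M(t) = t*(-1/55) = -t/55)
U = 0 (U = 6 - 6 = 0)
-263*U + M(-189) = -263*0 - 1/55*(-189) = 0 + 189/55 = 189/55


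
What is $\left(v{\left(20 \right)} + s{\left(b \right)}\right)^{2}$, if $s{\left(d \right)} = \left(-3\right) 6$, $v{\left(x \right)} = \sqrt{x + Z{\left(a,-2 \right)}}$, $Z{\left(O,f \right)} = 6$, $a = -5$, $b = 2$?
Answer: $\left(18 - \sqrt{26}\right)^{2} \approx 166.44$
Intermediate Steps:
$v{\left(x \right)} = \sqrt{6 + x}$ ($v{\left(x \right)} = \sqrt{x + 6} = \sqrt{6 + x}$)
$s{\left(d \right)} = -18$
$\left(v{\left(20 \right)} + s{\left(b \right)}\right)^{2} = \left(\sqrt{6 + 20} - 18\right)^{2} = \left(\sqrt{26} - 18\right)^{2} = \left(-18 + \sqrt{26}\right)^{2}$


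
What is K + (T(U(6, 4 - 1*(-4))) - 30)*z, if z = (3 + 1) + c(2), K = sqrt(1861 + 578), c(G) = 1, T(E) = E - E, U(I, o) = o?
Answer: -150 + 3*sqrt(271) ≈ -100.61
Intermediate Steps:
T(E) = 0
K = 3*sqrt(271) (K = sqrt(2439) = 3*sqrt(271) ≈ 49.386)
z = 5 (z = (3 + 1) + 1 = 4 + 1 = 5)
K + (T(U(6, 4 - 1*(-4))) - 30)*z = 3*sqrt(271) + (0 - 30)*5 = 3*sqrt(271) - 30*5 = 3*sqrt(271) - 150 = -150 + 3*sqrt(271)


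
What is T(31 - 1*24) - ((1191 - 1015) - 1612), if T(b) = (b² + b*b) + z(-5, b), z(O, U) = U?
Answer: 1541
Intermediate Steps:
T(b) = b + 2*b² (T(b) = (b² + b*b) + b = (b² + b²) + b = 2*b² + b = b + 2*b²)
T(31 - 1*24) - ((1191 - 1015) - 1612) = (31 - 1*24)*(1 + 2*(31 - 1*24)) - ((1191 - 1015) - 1612) = (31 - 24)*(1 + 2*(31 - 24)) - (176 - 1612) = 7*(1 + 2*7) - 1*(-1436) = 7*(1 + 14) + 1436 = 7*15 + 1436 = 105 + 1436 = 1541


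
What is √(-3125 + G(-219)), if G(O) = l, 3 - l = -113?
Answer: I*√3009 ≈ 54.854*I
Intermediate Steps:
l = 116 (l = 3 - 1*(-113) = 3 + 113 = 116)
G(O) = 116
√(-3125 + G(-219)) = √(-3125 + 116) = √(-3009) = I*√3009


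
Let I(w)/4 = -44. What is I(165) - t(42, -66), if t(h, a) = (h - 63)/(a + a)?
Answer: -7751/44 ≈ -176.16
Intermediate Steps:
t(h, a) = (-63 + h)/(2*a) (t(h, a) = (-63 + h)/((2*a)) = (-63 + h)*(1/(2*a)) = (-63 + h)/(2*a))
I(w) = -176 (I(w) = 4*(-44) = -176)
I(165) - t(42, -66) = -176 - (-63 + 42)/(2*(-66)) = -176 - (-1)*(-21)/(2*66) = -176 - 1*7/44 = -176 - 7/44 = -7751/44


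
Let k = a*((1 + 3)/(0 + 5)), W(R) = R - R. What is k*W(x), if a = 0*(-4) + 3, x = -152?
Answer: 0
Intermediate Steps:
W(R) = 0
a = 3 (a = 0 + 3 = 3)
k = 12/5 (k = 3*((1 + 3)/(0 + 5)) = 3*(4/5) = 3*(4*(⅕)) = 3*(⅘) = 12/5 ≈ 2.4000)
k*W(x) = (12/5)*0 = 0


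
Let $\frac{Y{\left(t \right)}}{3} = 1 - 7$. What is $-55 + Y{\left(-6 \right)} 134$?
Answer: $-2467$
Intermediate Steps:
$Y{\left(t \right)} = -18$ ($Y{\left(t \right)} = 3 \left(1 - 7\right) = 3 \left(-6\right) = -18$)
$-55 + Y{\left(-6 \right)} 134 = -55 - 2412 = -2467$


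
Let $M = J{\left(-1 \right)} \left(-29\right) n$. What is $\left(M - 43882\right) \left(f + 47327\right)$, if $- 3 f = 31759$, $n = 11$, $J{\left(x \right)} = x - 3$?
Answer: $-1565372844$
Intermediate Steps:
$J{\left(x \right)} = -3 + x$
$f = - \frac{31759}{3}$ ($f = \left(- \frac{1}{3}\right) 31759 = - \frac{31759}{3} \approx -10586.0$)
$M = 1276$ ($M = \left(-3 - 1\right) \left(-29\right) 11 = \left(-4\right) \left(-29\right) 11 = 116 \cdot 11 = 1276$)
$\left(M - 43882\right) \left(f + 47327\right) = \left(1276 - 43882\right) \left(- \frac{31759}{3} + 47327\right) = \left(-42606\right) \frac{110222}{3} = -1565372844$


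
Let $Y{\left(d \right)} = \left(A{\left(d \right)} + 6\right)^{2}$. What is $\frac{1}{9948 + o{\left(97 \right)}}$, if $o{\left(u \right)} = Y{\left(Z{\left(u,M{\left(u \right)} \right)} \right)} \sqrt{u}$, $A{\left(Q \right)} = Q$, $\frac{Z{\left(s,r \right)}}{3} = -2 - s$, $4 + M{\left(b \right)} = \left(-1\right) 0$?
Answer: $- \frac{3316}{231825199371} + \frac{9409 \sqrt{97}}{77275066457} \approx 1.1849 \cdot 10^{-6}$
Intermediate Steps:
$M{\left(b \right)} = -4$ ($M{\left(b \right)} = -4 - 0 = -4 + 0 = -4$)
$Z{\left(s,r \right)} = -6 - 3 s$ ($Z{\left(s,r \right)} = 3 \left(-2 - s\right) = -6 - 3 s$)
$Y{\left(d \right)} = \left(6 + d\right)^{2}$ ($Y{\left(d \right)} = \left(d + 6\right)^{2} = \left(6 + d\right)^{2}$)
$o{\left(u \right)} = 9 u^{\frac{5}{2}}$ ($o{\left(u \right)} = \left(6 - \left(6 + 3 u\right)\right)^{2} \sqrt{u} = \left(- 3 u\right)^{2} \sqrt{u} = 9 u^{2} \sqrt{u} = 9 u^{\frac{5}{2}}$)
$\frac{1}{9948 + o{\left(97 \right)}} = \frac{1}{9948 + 9 \cdot 97^{\frac{5}{2}}} = \frac{1}{9948 + 9 \cdot 9409 \sqrt{97}} = \frac{1}{9948 + 84681 \sqrt{97}}$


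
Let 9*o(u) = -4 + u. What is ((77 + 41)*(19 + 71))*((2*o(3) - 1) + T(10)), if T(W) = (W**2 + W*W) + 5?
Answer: 2164120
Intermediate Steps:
o(u) = -4/9 + u/9 (o(u) = (-4 + u)/9 = -4/9 + u/9)
T(W) = 5 + 2*W**2 (T(W) = (W**2 + W**2) + 5 = 2*W**2 + 5 = 5 + 2*W**2)
((77 + 41)*(19 + 71))*((2*o(3) - 1) + T(10)) = ((77 + 41)*(19 + 71))*((2*(-4/9 + (1/9)*3) - 1) + (5 + 2*10**2)) = (118*90)*((2*(-4/9 + 1/3) - 1) + (5 + 2*100)) = 10620*((2*(-1/9) - 1) + (5 + 200)) = 10620*((-2/9 - 1) + 205) = 10620*(-11/9 + 205) = 10620*(1834/9) = 2164120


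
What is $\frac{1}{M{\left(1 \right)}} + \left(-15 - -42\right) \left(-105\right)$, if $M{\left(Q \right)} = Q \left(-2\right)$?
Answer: $- \frac{5671}{2} \approx -2835.5$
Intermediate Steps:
$M{\left(Q \right)} = - 2 Q$
$\frac{1}{M{\left(1 \right)}} + \left(-15 - -42\right) \left(-105\right) = \frac{1}{\left(-2\right) 1} + \left(-15 - -42\right) \left(-105\right) = \frac{1}{-2} + \left(-15 + 42\right) \left(-105\right) = - \frac{1}{2} + 27 \left(-105\right) = - \frac{1}{2} - 2835 = - \frac{5671}{2}$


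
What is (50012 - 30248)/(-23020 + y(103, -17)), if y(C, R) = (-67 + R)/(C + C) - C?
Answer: -2035692/2381711 ≈ -0.85472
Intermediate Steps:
y(C, R) = -C + (-67 + R)/(2*C) (y(C, R) = (-67 + R)/((2*C)) - C = (-67 + R)*(1/(2*C)) - C = (-67 + R)/(2*C) - C = -C + (-67 + R)/(2*C))
(50012 - 30248)/(-23020 + y(103, -17)) = (50012 - 30248)/(-23020 + (½)*(-67 - 17 - 2*103²)/103) = 19764/(-23020 + (½)*(1/103)*(-67 - 17 - 2*10609)) = 19764/(-23020 + (½)*(1/103)*(-67 - 17 - 21218)) = 19764/(-23020 + (½)*(1/103)*(-21302)) = 19764/(-23020 - 10651/103) = 19764/(-2381711/103) = 19764*(-103/2381711) = -2035692/2381711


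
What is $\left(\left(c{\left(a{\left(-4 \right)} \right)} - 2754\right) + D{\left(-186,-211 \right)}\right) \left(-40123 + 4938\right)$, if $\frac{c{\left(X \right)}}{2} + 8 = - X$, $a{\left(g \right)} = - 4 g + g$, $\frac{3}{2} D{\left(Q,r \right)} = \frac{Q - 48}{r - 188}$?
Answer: $\frac{13072986750}{133} \approx 9.8293 \cdot 10^{7}$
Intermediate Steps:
$D{\left(Q,r \right)} = \frac{2 \left(-48 + Q\right)}{3 \left(-188 + r\right)}$ ($D{\left(Q,r \right)} = \frac{2 \frac{Q - 48}{r - 188}}{3} = \frac{2 \frac{-48 + Q}{-188 + r}}{3} = \frac{2 \left(-48 + Q\right)}{3 \left(-188 + r\right)}$)
$a{\left(g \right)} = - 3 g$
$c{\left(X \right)} = -16 - 2 X$ ($c{\left(X \right)} = -16 + 2 \left(- X\right) = -16 - 2 X$)
$\left(\left(c{\left(a{\left(-4 \right)} \right)} - 2754\right) + D{\left(-186,-211 \right)}\right) \left(-40123 + 4938\right) = \left(\left(\left(-16 - 2 \left(\left(-3\right) \left(-4\right)\right)\right) - 2754\right) + \frac{2 \left(-48 - 186\right)}{3 \left(-188 - 211\right)}\right) \left(-40123 + 4938\right) = \left(\left(\left(-16 - 24\right) - 2754\right) + \frac{2}{3} \frac{1}{-399} \left(-234\right)\right) \left(-35185\right) = \left(\left(\left(-16 - 24\right) - 2754\right) + \frac{2}{3} \left(- \frac{1}{399}\right) \left(-234\right)\right) \left(-35185\right) = \left(\left(-40 - 2754\right) + \frac{52}{133}\right) \left(-35185\right) = \left(-2794 + \frac{52}{133}\right) \left(-35185\right) = \left(- \frac{371550}{133}\right) \left(-35185\right) = \frac{13072986750}{133}$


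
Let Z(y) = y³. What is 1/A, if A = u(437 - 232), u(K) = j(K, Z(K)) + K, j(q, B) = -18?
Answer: 1/187 ≈ 0.0053476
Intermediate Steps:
u(K) = -18 + K
A = 187 (A = -18 + (437 - 232) = -18 + 205 = 187)
1/A = 1/187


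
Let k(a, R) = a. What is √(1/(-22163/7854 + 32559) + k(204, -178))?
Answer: √13337635933357144158/255696223 ≈ 14.283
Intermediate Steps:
√(1/(-22163/7854 + 32559) + k(204, -178)) = √(1/(-22163/7854 + 32559) + 204) = √(1/(255696223/7854) + 204) = √(7854/255696223 + 204) = √(52162037346/255696223) = √13337635933357144158/255696223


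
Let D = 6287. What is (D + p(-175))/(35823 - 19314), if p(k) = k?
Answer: 6112/16509 ≈ 0.37022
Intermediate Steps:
(D + p(-175))/(35823 - 19314) = (6287 - 175)/(35823 - 19314) = 6112/16509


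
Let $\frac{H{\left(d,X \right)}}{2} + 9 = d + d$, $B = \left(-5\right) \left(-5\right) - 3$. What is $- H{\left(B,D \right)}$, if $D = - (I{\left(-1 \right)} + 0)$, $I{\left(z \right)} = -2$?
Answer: $-70$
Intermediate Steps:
$D = 2$ ($D = - (-2 + 0) = \left(-1\right) \left(-2\right) = 2$)
$B = 22$ ($B = 25 - 3 = 22$)
$H{\left(d,X \right)} = -18 + 4 d$ ($H{\left(d,X \right)} = -18 + 2 \left(d + d\right) = -18 + 2 \cdot 2 d = -18 + 4 d$)
$- H{\left(B,D \right)} = - (-18 + 4 \cdot 22) = - (-18 + 88) = \left(-1\right) 70 = -70$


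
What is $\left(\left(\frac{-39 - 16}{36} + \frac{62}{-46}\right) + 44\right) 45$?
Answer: $\frac{170255}{92} \approx 1850.6$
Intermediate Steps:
$\left(\left(\frac{-39 - 16}{36} + \frac{62}{-46}\right) + 44\right) 45 = \left(\left(\left(-39 - 16\right) \frac{1}{36} + 62 \left(- \frac{1}{46}\right)\right) + 44\right) 45 = \left(\left(\left(-55\right) \frac{1}{36} - \frac{31}{23}\right) + 44\right) 45 = \left(\left(- \frac{55}{36} - \frac{31}{23}\right) + 44\right) 45 = \left(- \frac{2381}{828} + 44\right) 45 = \frac{34051}{828} \cdot 45 = \frac{170255}{92}$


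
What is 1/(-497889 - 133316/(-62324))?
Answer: -15581/7757575180 ≈ -2.0085e-6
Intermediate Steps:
1/(-497889 - 133316/(-62324)) = 1/(-497889 - 133316*(-1/62324)) = 1/(-497889 + 33329/15581) = 1/(-7757575180/15581) = -15581/7757575180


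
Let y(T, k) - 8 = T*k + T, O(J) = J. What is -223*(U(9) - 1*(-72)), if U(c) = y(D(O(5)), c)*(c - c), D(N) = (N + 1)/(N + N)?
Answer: -16056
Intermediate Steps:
D(N) = (1 + N)/(2*N) (D(N) = (1 + N)/((2*N)) = (1 + N)*(1/(2*N)) = (1 + N)/(2*N))
y(T, k) = 8 + T + T*k (y(T, k) = 8 + (T*k + T) = 8 + (T + T*k) = 8 + T + T*k)
U(c) = 0 (U(c) = (8 + (½)*(1 + 5)/5 + ((½)*(1 + 5)/5)*c)*(c - c) = (8 + (½)*(⅕)*6 + ((½)*(⅕)*6)*c)*0 = (8 + ⅗ + 3*c/5)*0 = (43/5 + 3*c/5)*0 = 0)
-223*(U(9) - 1*(-72)) = -223*(0 - 1*(-72)) = -223*(0 + 72) = -223*72 = -16056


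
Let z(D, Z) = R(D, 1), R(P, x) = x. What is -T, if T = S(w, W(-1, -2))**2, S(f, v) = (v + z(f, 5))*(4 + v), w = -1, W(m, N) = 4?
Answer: -1600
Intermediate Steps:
z(D, Z) = 1
S(f, v) = (1 + v)*(4 + v) (S(f, v) = (v + 1)*(4 + v) = (1 + v)*(4 + v))
T = 1600 (T = (4 + 4**2 + 5*4)**2 = (4 + 16 + 20)**2 = 40**2 = 1600)
-T = -1*1600 = -1600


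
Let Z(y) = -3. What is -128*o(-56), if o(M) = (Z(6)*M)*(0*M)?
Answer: 0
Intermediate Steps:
o(M) = 0 (o(M) = (-3*M)*(0*M) = -3*M*0 = 0)
-128*o(-56) = -128*0 = 0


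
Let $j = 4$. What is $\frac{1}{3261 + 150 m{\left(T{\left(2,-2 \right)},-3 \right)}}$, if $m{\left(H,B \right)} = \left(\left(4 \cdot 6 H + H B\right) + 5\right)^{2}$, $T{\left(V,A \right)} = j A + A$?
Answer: $\frac{1}{6307011} \approx 1.5855 \cdot 10^{-7}$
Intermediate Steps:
$T{\left(V,A \right)} = 5 A$ ($T{\left(V,A \right)} = 4 A + A = 5 A$)
$m{\left(H,B \right)} = \left(5 + 24 H + B H\right)^{2}$ ($m{\left(H,B \right)} = \left(\left(24 H + B H\right) + 5\right)^{2} = \left(5 + 24 H + B H\right)^{2}$)
$\frac{1}{3261 + 150 m{\left(T{\left(2,-2 \right)},-3 \right)}} = \frac{1}{3261 + 150 \left(5 + 24 \cdot 5 \left(-2\right) - 3 \cdot 5 \left(-2\right)\right)^{2}} = \frac{1}{3261 + 150 \left(5 + 24 \left(-10\right) - -30\right)^{2}} = \frac{1}{3261 + 150 \left(5 - 240 + 30\right)^{2}} = \frac{1}{3261 + 150 \left(-205\right)^{2}} = \frac{1}{3261 + 150 \cdot 42025} = \frac{1}{3261 + 6303750} = \frac{1}{6307011}$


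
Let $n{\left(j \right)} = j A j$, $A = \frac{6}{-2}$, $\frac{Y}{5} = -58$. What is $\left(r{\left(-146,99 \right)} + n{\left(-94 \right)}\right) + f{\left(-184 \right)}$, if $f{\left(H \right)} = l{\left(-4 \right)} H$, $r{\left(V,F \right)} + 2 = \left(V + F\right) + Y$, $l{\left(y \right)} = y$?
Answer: $-26111$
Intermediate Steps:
$Y = -290$ ($Y = 5 \left(-58\right) = -290$)
$r{\left(V,F \right)} = -292 + F + V$ ($r{\left(V,F \right)} = -2 - \left(290 - F - V\right) = -2 + \left(-290 + F + V\right) = -292 + F + V$)
$A = -3$ ($A = 6 \left(- \frac{1}{2}\right) = -3$)
$f{\left(H \right)} = - 4 H$
$n{\left(j \right)} = - 3 j^{2}$ ($n{\left(j \right)} = j \left(-3\right) j = - 3 j j = - 3 j^{2}$)
$\left(r{\left(-146,99 \right)} + n{\left(-94 \right)}\right) + f{\left(-184 \right)} = \left(\left(-292 + 99 - 146\right) - 3 \left(-94\right)^{2}\right) - -736 = \left(-339 - 26508\right) + 736 = -26847 + 736 = -26111$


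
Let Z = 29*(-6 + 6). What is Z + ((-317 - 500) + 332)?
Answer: -485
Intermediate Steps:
Z = 0 (Z = 29*0 = 0)
Z + ((-317 - 500) + 332) = 0 + ((-317 - 500) + 332) = 0 + (-817 + 332) = 0 - 485 = -485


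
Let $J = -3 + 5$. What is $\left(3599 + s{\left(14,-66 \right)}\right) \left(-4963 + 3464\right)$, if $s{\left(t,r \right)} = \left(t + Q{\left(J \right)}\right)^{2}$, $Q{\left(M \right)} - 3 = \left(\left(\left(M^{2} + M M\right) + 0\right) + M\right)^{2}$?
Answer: $-25914712$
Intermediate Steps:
$J = 2$
$Q{\left(M \right)} = 3 + \left(M + 2 M^{2}\right)^{2}$ ($Q{\left(M \right)} = 3 + \left(\left(\left(M^{2} + M M\right) + 0\right) + M\right)^{2} = 3 + \left(\left(\left(M^{2} + M^{2}\right) + 0\right) + M\right)^{2} = 3 + \left(\left(2 M^{2} + 0\right) + M\right)^{2} = 3 + \left(2 M^{2} + M\right)^{2} = 3 + \left(M + 2 M^{2}\right)^{2}$)
$s{\left(t,r \right)} = \left(103 + t\right)^{2}$ ($s{\left(t,r \right)} = \left(t + \left(3 + 2^{2} \left(1 + 2 \cdot 2\right)^{2}\right)\right)^{2} = \left(t + \left(3 + 4 \left(1 + 4\right)^{2}\right)\right)^{2} = \left(t + \left(3 + 4 \cdot 5^{2}\right)\right)^{2} = \left(t + \left(3 + 4 \cdot 25\right)\right)^{2} = \left(t + \left(3 + 100\right)\right)^{2} = \left(t + 103\right)^{2} = \left(103 + t\right)^{2}$)
$\left(3599 + s{\left(14,-66 \right)}\right) \left(-4963 + 3464\right) = \left(3599 + \left(103 + 14\right)^{2}\right) \left(-4963 + 3464\right) = \left(3599 + 117^{2}\right) \left(-1499\right) = \left(3599 + 13689\right) \left(-1499\right) = 17288 \left(-1499\right) = -25914712$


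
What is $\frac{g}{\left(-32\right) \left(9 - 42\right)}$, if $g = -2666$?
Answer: $- \frac{1333}{528} \approx -2.5246$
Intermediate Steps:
$\frac{g}{\left(-32\right) \left(9 - 42\right)} = - \frac{2666}{\left(-32\right) \left(9 - 42\right)} = - \frac{2666}{\left(-32\right) \left(-33\right)} = - \frac{2666}{1056} = \left(-2666\right) \frac{1}{1056} = - \frac{1333}{528}$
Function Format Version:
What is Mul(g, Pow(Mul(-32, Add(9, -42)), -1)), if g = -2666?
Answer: Rational(-1333, 528) ≈ -2.5246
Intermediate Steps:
Mul(g, Pow(Mul(-32, Add(9, -42)), -1)) = Mul(-2666, Pow(Mul(-32, Add(9, -42)), -1)) = Mul(-2666, Pow(Mul(-32, -33), -1)) = Mul(-2666, Pow(1056, -1)) = Mul(-2666, Rational(1, 1056)) = Rational(-1333, 528)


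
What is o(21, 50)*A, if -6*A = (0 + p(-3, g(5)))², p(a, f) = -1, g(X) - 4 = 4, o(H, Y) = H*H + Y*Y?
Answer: -2941/6 ≈ -490.17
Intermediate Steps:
o(H, Y) = H² + Y²
g(X) = 8 (g(X) = 4 + 4 = 8)
A = -⅙ (A = -(0 - 1)²/6 = -⅙*(-1)² = -⅙*1 = -⅙ ≈ -0.16667)
o(21, 50)*A = (21² + 50²)*(-⅙) = (441 + 2500)*(-⅙) = 2941*(-⅙) = -2941/6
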